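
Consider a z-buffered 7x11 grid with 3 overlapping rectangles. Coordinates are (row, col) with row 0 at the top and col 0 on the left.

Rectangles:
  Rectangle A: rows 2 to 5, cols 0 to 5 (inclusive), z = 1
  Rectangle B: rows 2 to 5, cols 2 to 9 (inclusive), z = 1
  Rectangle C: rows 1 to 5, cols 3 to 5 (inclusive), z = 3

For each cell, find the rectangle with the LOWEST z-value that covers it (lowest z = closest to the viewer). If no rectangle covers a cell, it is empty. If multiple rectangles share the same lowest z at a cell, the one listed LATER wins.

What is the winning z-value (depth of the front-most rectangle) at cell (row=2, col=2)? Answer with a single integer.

Check cell (2,2):
  A: rows 2-5 cols 0-5 z=1 -> covers; best now A (z=1)
  B: rows 2-5 cols 2-9 z=1 -> covers; best now B (z=1)
  C: rows 1-5 cols 3-5 -> outside (col miss)
Winner: B at z=1

Answer: 1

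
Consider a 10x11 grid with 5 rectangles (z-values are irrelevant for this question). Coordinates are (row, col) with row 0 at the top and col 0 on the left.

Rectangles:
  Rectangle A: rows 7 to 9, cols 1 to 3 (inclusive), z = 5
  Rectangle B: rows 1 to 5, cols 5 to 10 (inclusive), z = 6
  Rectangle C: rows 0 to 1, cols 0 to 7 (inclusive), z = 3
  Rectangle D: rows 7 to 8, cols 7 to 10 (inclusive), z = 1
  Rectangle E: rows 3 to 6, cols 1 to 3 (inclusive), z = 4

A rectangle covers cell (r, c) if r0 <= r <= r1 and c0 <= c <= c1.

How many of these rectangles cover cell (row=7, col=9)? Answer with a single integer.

Check cell (7,9):
  A: rows 7-9 cols 1-3 -> outside (col miss)
  B: rows 1-5 cols 5-10 -> outside (row miss)
  C: rows 0-1 cols 0-7 -> outside (row miss)
  D: rows 7-8 cols 7-10 -> covers
  E: rows 3-6 cols 1-3 -> outside (row miss)
Count covering = 1

Answer: 1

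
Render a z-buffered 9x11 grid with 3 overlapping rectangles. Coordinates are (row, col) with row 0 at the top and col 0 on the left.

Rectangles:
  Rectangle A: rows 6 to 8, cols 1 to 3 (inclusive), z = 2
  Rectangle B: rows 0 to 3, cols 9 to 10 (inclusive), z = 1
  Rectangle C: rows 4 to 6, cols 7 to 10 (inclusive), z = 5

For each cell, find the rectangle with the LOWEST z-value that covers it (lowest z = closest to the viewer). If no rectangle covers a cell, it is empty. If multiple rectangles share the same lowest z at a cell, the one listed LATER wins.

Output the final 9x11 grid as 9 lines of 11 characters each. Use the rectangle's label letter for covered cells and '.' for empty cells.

.........BB
.........BB
.........BB
.........BB
.......CCCC
.......CCCC
.AAA...CCCC
.AAA.......
.AAA.......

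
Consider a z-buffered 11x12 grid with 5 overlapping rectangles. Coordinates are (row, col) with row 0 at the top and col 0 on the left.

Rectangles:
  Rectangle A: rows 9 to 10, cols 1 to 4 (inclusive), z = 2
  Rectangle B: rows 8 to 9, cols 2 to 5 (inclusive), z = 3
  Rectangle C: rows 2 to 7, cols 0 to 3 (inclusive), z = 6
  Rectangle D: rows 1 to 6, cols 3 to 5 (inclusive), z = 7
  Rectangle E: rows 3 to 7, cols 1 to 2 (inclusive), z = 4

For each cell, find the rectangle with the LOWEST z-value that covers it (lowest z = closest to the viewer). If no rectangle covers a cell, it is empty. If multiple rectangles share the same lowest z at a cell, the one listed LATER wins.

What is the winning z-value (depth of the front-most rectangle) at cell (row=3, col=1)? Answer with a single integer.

Check cell (3,1):
  A: rows 9-10 cols 1-4 -> outside (row miss)
  B: rows 8-9 cols 2-5 -> outside (row miss)
  C: rows 2-7 cols 0-3 z=6 -> covers; best now C (z=6)
  D: rows 1-6 cols 3-5 -> outside (col miss)
  E: rows 3-7 cols 1-2 z=4 -> covers; best now E (z=4)
Winner: E at z=4

Answer: 4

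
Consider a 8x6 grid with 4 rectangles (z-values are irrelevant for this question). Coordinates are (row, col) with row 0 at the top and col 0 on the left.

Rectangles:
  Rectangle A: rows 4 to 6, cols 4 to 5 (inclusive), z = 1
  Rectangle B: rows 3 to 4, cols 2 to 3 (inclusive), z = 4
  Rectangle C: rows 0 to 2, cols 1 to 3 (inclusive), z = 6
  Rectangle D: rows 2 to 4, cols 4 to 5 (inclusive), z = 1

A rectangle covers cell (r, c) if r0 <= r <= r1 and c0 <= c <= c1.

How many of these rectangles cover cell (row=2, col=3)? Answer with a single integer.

Answer: 1

Derivation:
Check cell (2,3):
  A: rows 4-6 cols 4-5 -> outside (row miss)
  B: rows 3-4 cols 2-3 -> outside (row miss)
  C: rows 0-2 cols 1-3 -> covers
  D: rows 2-4 cols 4-5 -> outside (col miss)
Count covering = 1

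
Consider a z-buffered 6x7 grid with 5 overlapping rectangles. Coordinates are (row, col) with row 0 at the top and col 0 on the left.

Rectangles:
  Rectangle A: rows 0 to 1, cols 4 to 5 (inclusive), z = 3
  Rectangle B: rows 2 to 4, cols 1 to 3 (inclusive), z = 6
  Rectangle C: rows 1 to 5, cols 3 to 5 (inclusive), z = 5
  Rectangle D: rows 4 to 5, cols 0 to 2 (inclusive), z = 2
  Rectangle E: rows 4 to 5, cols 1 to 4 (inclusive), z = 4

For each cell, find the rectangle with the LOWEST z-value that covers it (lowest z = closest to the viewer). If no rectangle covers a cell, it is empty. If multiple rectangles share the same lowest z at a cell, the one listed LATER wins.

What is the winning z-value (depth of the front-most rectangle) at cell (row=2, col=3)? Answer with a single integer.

Answer: 5

Derivation:
Check cell (2,3):
  A: rows 0-1 cols 4-5 -> outside (row miss)
  B: rows 2-4 cols 1-3 z=6 -> covers; best now B (z=6)
  C: rows 1-5 cols 3-5 z=5 -> covers; best now C (z=5)
  D: rows 4-5 cols 0-2 -> outside (row miss)
  E: rows 4-5 cols 1-4 -> outside (row miss)
Winner: C at z=5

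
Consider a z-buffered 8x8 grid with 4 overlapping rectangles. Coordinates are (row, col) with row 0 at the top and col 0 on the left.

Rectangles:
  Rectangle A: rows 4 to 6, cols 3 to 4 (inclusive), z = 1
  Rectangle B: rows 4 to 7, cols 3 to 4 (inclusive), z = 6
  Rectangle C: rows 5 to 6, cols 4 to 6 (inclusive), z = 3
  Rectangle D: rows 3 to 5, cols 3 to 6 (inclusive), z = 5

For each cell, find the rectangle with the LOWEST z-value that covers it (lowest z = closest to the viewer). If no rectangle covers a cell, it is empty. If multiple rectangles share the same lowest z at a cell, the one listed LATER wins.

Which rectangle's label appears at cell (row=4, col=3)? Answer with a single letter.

Check cell (4,3):
  A: rows 4-6 cols 3-4 z=1 -> covers; best now A (z=1)
  B: rows 4-7 cols 3-4 z=6 -> covers; best now A (z=1)
  C: rows 5-6 cols 4-6 -> outside (row miss)
  D: rows 3-5 cols 3-6 z=5 -> covers; best now A (z=1)
Winner: A at z=1

Answer: A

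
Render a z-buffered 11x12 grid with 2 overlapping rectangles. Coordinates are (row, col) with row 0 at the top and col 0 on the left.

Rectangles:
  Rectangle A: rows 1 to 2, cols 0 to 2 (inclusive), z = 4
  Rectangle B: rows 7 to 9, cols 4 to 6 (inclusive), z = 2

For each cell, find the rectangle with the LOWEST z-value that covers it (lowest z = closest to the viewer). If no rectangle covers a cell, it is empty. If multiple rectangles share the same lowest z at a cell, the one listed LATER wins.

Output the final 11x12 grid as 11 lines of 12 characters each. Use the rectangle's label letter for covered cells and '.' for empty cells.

............
AAA.........
AAA.........
............
............
............
............
....BBB.....
....BBB.....
....BBB.....
............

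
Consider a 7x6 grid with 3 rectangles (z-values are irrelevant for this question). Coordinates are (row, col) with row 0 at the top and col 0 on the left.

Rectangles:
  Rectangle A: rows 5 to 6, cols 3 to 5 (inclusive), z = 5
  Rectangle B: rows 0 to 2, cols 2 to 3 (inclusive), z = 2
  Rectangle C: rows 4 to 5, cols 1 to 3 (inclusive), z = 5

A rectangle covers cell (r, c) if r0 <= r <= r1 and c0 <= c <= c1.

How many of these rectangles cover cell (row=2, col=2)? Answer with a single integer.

Answer: 1

Derivation:
Check cell (2,2):
  A: rows 5-6 cols 3-5 -> outside (row miss)
  B: rows 0-2 cols 2-3 -> covers
  C: rows 4-5 cols 1-3 -> outside (row miss)
Count covering = 1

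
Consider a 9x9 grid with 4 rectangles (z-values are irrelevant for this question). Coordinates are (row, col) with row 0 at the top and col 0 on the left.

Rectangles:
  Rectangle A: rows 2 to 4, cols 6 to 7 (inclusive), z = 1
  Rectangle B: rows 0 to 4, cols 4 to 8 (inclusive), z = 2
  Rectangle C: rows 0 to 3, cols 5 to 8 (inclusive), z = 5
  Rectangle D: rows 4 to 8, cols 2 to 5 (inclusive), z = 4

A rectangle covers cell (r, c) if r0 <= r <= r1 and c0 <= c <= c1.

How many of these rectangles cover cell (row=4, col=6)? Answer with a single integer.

Answer: 2

Derivation:
Check cell (4,6):
  A: rows 2-4 cols 6-7 -> covers
  B: rows 0-4 cols 4-8 -> covers
  C: rows 0-3 cols 5-8 -> outside (row miss)
  D: rows 4-8 cols 2-5 -> outside (col miss)
Count covering = 2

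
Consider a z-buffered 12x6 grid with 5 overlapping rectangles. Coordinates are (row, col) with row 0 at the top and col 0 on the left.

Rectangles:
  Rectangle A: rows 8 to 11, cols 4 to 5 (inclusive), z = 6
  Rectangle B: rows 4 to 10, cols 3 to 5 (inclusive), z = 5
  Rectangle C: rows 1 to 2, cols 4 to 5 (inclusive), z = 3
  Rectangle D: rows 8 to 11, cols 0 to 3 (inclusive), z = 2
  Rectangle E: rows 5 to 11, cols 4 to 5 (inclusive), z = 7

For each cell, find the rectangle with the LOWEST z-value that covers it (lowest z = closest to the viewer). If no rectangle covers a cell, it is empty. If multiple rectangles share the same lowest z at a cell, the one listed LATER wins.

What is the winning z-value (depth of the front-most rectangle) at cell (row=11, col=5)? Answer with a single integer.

Answer: 6

Derivation:
Check cell (11,5):
  A: rows 8-11 cols 4-5 z=6 -> covers; best now A (z=6)
  B: rows 4-10 cols 3-5 -> outside (row miss)
  C: rows 1-2 cols 4-5 -> outside (row miss)
  D: rows 8-11 cols 0-3 -> outside (col miss)
  E: rows 5-11 cols 4-5 z=7 -> covers; best now A (z=6)
Winner: A at z=6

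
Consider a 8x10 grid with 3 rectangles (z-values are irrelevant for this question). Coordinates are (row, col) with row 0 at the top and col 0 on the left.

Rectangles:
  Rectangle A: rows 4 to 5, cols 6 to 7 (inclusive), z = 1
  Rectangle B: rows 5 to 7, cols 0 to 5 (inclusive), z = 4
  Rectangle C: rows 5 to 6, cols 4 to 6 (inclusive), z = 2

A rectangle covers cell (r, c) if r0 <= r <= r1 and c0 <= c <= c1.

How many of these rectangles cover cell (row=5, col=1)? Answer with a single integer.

Answer: 1

Derivation:
Check cell (5,1):
  A: rows 4-5 cols 6-7 -> outside (col miss)
  B: rows 5-7 cols 0-5 -> covers
  C: rows 5-6 cols 4-6 -> outside (col miss)
Count covering = 1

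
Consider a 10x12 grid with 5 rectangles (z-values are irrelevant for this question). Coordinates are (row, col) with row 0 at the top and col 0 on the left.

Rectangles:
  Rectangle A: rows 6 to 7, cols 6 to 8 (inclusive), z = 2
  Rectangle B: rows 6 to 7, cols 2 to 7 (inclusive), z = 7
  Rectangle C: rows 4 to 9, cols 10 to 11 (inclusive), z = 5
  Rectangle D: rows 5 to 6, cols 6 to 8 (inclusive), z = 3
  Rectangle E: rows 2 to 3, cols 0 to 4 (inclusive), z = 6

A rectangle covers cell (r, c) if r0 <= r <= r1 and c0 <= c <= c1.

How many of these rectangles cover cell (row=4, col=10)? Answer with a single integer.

Answer: 1

Derivation:
Check cell (4,10):
  A: rows 6-7 cols 6-8 -> outside (row miss)
  B: rows 6-7 cols 2-7 -> outside (row miss)
  C: rows 4-9 cols 10-11 -> covers
  D: rows 5-6 cols 6-8 -> outside (row miss)
  E: rows 2-3 cols 0-4 -> outside (row miss)
Count covering = 1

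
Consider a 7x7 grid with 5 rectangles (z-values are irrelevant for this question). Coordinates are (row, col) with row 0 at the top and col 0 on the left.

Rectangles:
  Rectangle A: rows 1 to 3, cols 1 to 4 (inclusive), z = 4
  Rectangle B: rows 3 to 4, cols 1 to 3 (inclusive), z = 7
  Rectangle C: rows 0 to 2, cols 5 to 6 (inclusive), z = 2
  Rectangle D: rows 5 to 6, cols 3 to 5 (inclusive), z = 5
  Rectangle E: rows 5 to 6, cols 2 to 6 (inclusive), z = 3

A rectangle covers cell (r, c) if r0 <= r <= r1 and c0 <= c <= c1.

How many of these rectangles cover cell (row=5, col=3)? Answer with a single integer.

Check cell (5,3):
  A: rows 1-3 cols 1-4 -> outside (row miss)
  B: rows 3-4 cols 1-3 -> outside (row miss)
  C: rows 0-2 cols 5-6 -> outside (row miss)
  D: rows 5-6 cols 3-5 -> covers
  E: rows 5-6 cols 2-6 -> covers
Count covering = 2

Answer: 2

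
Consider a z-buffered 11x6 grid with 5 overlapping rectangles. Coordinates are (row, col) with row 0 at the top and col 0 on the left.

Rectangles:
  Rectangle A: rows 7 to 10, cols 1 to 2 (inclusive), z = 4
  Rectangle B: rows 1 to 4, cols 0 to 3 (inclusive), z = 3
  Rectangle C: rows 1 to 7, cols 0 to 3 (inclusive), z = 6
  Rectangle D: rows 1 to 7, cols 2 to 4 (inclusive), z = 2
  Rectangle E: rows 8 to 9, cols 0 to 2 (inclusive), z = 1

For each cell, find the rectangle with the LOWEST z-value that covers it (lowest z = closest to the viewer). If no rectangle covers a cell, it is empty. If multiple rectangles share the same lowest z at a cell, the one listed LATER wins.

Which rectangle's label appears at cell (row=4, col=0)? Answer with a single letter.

Check cell (4,0):
  A: rows 7-10 cols 1-2 -> outside (row miss)
  B: rows 1-4 cols 0-3 z=3 -> covers; best now B (z=3)
  C: rows 1-7 cols 0-3 z=6 -> covers; best now B (z=3)
  D: rows 1-7 cols 2-4 -> outside (col miss)
  E: rows 8-9 cols 0-2 -> outside (row miss)
Winner: B at z=3

Answer: B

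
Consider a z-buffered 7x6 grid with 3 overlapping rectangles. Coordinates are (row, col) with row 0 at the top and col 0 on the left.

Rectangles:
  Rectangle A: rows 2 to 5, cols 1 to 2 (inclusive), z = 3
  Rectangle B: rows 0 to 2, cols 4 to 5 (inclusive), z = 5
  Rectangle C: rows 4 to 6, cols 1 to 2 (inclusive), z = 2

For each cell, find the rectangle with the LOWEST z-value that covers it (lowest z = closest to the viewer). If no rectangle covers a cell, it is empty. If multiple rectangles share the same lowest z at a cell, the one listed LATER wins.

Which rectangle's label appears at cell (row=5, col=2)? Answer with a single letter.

Answer: C

Derivation:
Check cell (5,2):
  A: rows 2-5 cols 1-2 z=3 -> covers; best now A (z=3)
  B: rows 0-2 cols 4-5 -> outside (row miss)
  C: rows 4-6 cols 1-2 z=2 -> covers; best now C (z=2)
Winner: C at z=2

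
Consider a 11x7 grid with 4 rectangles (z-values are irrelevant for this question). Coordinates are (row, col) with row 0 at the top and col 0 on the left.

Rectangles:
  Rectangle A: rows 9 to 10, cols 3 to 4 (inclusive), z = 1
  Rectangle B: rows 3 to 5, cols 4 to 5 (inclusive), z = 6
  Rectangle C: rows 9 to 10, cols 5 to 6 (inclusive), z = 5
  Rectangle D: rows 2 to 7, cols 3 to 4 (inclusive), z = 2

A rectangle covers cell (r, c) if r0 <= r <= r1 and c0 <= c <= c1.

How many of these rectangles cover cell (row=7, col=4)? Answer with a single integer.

Check cell (7,4):
  A: rows 9-10 cols 3-4 -> outside (row miss)
  B: rows 3-5 cols 4-5 -> outside (row miss)
  C: rows 9-10 cols 5-6 -> outside (row miss)
  D: rows 2-7 cols 3-4 -> covers
Count covering = 1

Answer: 1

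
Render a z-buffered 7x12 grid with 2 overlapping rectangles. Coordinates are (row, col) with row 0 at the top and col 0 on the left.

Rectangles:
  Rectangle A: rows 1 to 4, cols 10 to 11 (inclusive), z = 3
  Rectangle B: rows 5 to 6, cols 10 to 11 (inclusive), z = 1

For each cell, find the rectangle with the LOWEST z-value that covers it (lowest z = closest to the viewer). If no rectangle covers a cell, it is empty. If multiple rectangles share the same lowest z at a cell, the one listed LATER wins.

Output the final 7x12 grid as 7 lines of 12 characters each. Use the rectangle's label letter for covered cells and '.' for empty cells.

............
..........AA
..........AA
..........AA
..........AA
..........BB
..........BB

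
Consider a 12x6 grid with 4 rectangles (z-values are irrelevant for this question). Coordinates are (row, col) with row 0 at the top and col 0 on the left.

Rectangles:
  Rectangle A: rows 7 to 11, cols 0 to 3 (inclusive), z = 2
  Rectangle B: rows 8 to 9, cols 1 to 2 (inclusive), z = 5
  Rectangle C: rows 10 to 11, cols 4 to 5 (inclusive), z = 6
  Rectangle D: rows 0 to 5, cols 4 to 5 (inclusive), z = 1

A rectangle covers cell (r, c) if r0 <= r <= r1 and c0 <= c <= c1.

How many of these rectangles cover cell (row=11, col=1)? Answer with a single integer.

Check cell (11,1):
  A: rows 7-11 cols 0-3 -> covers
  B: rows 8-9 cols 1-2 -> outside (row miss)
  C: rows 10-11 cols 4-5 -> outside (col miss)
  D: rows 0-5 cols 4-5 -> outside (row miss)
Count covering = 1

Answer: 1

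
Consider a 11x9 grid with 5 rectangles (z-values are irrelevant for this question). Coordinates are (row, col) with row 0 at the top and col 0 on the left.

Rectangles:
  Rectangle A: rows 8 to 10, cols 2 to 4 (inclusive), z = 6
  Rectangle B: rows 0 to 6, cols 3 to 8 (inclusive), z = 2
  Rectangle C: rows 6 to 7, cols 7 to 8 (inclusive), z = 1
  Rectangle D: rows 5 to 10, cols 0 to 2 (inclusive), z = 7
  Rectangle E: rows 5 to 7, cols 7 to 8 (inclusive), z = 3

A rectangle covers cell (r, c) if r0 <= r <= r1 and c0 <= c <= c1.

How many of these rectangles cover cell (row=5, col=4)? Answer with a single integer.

Check cell (5,4):
  A: rows 8-10 cols 2-4 -> outside (row miss)
  B: rows 0-6 cols 3-8 -> covers
  C: rows 6-7 cols 7-8 -> outside (row miss)
  D: rows 5-10 cols 0-2 -> outside (col miss)
  E: rows 5-7 cols 7-8 -> outside (col miss)
Count covering = 1

Answer: 1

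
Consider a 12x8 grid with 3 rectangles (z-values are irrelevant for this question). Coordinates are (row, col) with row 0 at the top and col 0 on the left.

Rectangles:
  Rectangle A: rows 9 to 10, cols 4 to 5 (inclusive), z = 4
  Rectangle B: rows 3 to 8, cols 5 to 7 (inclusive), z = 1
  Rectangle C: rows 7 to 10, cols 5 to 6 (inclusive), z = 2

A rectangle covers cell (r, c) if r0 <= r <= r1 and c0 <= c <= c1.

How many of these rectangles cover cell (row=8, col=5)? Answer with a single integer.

Answer: 2

Derivation:
Check cell (8,5):
  A: rows 9-10 cols 4-5 -> outside (row miss)
  B: rows 3-8 cols 5-7 -> covers
  C: rows 7-10 cols 5-6 -> covers
Count covering = 2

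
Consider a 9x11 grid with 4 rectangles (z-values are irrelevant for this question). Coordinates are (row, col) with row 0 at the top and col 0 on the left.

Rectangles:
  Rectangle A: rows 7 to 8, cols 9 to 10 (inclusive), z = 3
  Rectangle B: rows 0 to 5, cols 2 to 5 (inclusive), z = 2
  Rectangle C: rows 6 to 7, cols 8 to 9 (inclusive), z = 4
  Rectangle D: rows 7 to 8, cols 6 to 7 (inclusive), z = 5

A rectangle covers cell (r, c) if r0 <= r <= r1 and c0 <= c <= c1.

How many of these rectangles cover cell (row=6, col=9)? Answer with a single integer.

Answer: 1

Derivation:
Check cell (6,9):
  A: rows 7-8 cols 9-10 -> outside (row miss)
  B: rows 0-5 cols 2-5 -> outside (row miss)
  C: rows 6-7 cols 8-9 -> covers
  D: rows 7-8 cols 6-7 -> outside (row miss)
Count covering = 1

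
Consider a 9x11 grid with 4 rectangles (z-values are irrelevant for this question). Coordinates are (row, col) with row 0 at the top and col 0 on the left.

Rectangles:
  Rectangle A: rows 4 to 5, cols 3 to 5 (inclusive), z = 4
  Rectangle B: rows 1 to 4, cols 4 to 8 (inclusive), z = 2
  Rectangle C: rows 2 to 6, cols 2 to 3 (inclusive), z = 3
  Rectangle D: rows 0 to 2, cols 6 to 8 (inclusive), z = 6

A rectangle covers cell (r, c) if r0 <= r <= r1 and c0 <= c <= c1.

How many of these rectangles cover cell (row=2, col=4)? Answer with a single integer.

Check cell (2,4):
  A: rows 4-5 cols 3-5 -> outside (row miss)
  B: rows 1-4 cols 4-8 -> covers
  C: rows 2-6 cols 2-3 -> outside (col miss)
  D: rows 0-2 cols 6-8 -> outside (col miss)
Count covering = 1

Answer: 1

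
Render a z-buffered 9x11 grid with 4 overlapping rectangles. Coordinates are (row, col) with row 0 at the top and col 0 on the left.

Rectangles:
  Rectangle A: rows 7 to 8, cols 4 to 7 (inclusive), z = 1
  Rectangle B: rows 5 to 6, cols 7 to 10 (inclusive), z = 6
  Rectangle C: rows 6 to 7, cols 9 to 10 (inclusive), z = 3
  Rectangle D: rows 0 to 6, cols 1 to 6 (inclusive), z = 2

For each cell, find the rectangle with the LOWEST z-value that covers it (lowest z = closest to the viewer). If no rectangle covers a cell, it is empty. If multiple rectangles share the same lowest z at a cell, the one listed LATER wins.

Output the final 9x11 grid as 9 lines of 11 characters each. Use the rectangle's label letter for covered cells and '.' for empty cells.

.DDDDDD....
.DDDDDD....
.DDDDDD....
.DDDDDD....
.DDDDDD....
.DDDDDDBBBB
.DDDDDDBBCC
....AAAA.CC
....AAAA...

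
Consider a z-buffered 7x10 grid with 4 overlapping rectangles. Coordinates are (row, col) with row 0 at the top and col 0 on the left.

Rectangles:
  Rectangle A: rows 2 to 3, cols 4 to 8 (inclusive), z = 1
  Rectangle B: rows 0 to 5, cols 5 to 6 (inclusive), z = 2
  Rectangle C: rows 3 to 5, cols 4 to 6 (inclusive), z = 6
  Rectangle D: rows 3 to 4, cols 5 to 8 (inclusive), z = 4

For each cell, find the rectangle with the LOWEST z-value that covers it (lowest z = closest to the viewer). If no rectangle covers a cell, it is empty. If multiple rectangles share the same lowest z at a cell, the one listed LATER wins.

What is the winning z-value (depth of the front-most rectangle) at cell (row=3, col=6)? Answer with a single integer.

Answer: 1

Derivation:
Check cell (3,6):
  A: rows 2-3 cols 4-8 z=1 -> covers; best now A (z=1)
  B: rows 0-5 cols 5-6 z=2 -> covers; best now A (z=1)
  C: rows 3-5 cols 4-6 z=6 -> covers; best now A (z=1)
  D: rows 3-4 cols 5-8 z=4 -> covers; best now A (z=1)
Winner: A at z=1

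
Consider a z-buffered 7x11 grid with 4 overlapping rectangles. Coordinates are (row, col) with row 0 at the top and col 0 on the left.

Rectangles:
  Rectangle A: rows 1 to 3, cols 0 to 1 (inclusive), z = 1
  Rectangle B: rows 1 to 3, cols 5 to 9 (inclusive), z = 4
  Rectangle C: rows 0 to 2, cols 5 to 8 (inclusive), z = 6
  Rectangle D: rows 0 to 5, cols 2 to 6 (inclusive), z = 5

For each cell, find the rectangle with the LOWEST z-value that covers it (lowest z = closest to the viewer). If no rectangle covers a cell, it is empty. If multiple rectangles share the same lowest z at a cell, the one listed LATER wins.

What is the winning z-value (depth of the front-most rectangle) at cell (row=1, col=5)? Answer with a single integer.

Answer: 4

Derivation:
Check cell (1,5):
  A: rows 1-3 cols 0-1 -> outside (col miss)
  B: rows 1-3 cols 5-9 z=4 -> covers; best now B (z=4)
  C: rows 0-2 cols 5-8 z=6 -> covers; best now B (z=4)
  D: rows 0-5 cols 2-6 z=5 -> covers; best now B (z=4)
Winner: B at z=4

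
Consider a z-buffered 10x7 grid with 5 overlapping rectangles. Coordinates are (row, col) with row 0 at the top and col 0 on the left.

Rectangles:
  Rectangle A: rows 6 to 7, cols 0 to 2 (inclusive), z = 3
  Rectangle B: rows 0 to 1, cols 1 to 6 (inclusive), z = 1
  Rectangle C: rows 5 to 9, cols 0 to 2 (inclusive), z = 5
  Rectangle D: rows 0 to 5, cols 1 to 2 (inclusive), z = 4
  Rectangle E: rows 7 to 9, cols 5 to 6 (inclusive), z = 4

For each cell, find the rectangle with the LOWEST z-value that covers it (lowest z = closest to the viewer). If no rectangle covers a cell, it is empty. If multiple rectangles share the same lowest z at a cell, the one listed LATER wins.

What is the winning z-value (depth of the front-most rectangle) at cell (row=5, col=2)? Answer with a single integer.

Check cell (5,2):
  A: rows 6-7 cols 0-2 -> outside (row miss)
  B: rows 0-1 cols 1-6 -> outside (row miss)
  C: rows 5-9 cols 0-2 z=5 -> covers; best now C (z=5)
  D: rows 0-5 cols 1-2 z=4 -> covers; best now D (z=4)
  E: rows 7-9 cols 5-6 -> outside (row miss)
Winner: D at z=4

Answer: 4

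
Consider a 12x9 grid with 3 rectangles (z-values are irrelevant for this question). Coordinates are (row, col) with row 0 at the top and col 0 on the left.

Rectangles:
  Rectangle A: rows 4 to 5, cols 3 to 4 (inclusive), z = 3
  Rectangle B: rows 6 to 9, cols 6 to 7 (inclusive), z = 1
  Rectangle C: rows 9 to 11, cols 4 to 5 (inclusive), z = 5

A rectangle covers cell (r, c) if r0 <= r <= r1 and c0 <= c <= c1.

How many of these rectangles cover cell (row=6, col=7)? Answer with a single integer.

Answer: 1

Derivation:
Check cell (6,7):
  A: rows 4-5 cols 3-4 -> outside (row miss)
  B: rows 6-9 cols 6-7 -> covers
  C: rows 9-11 cols 4-5 -> outside (row miss)
Count covering = 1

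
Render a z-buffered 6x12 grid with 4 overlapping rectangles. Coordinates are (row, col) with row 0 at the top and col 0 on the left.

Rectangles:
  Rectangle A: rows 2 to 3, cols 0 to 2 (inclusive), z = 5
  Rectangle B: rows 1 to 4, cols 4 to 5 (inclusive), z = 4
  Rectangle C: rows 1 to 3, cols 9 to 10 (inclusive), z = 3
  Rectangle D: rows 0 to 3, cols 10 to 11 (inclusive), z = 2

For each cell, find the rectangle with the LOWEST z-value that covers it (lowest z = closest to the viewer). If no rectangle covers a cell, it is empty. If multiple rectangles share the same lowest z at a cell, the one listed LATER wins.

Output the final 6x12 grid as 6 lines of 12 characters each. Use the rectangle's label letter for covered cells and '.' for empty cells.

..........DD
....BB...CDD
AAA.BB...CDD
AAA.BB...CDD
....BB......
............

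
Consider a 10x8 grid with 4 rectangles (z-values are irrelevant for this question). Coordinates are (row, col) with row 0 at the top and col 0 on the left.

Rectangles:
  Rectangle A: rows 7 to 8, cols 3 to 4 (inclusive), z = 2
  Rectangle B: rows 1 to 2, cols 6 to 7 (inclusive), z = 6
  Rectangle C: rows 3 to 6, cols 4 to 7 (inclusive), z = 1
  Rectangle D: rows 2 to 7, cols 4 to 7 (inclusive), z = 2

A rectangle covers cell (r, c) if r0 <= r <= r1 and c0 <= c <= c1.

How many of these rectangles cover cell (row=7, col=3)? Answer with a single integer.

Check cell (7,3):
  A: rows 7-8 cols 3-4 -> covers
  B: rows 1-2 cols 6-7 -> outside (row miss)
  C: rows 3-6 cols 4-7 -> outside (row miss)
  D: rows 2-7 cols 4-7 -> outside (col miss)
Count covering = 1

Answer: 1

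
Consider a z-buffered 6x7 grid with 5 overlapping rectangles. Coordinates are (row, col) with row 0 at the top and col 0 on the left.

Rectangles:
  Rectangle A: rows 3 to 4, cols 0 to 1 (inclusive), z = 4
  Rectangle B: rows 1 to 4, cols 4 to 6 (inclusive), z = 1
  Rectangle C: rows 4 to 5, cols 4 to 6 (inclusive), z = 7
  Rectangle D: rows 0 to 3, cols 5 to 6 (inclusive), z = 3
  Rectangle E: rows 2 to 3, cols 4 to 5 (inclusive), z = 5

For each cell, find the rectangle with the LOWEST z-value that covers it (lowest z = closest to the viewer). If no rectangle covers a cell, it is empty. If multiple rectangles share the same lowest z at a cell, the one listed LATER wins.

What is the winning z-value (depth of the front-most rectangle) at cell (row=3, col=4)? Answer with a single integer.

Check cell (3,4):
  A: rows 3-4 cols 0-1 -> outside (col miss)
  B: rows 1-4 cols 4-6 z=1 -> covers; best now B (z=1)
  C: rows 4-5 cols 4-6 -> outside (row miss)
  D: rows 0-3 cols 5-6 -> outside (col miss)
  E: rows 2-3 cols 4-5 z=5 -> covers; best now B (z=1)
Winner: B at z=1

Answer: 1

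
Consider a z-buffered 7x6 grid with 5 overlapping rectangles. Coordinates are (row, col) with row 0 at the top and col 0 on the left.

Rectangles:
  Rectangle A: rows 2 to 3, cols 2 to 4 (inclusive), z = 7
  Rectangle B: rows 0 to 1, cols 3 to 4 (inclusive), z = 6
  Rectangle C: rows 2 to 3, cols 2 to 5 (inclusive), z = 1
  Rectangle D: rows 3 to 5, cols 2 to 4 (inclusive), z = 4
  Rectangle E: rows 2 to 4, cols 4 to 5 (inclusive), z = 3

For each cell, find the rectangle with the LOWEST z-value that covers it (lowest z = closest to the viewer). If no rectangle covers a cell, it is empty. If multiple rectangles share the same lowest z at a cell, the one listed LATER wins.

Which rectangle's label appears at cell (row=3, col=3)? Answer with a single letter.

Answer: C

Derivation:
Check cell (3,3):
  A: rows 2-3 cols 2-4 z=7 -> covers; best now A (z=7)
  B: rows 0-1 cols 3-4 -> outside (row miss)
  C: rows 2-3 cols 2-5 z=1 -> covers; best now C (z=1)
  D: rows 3-5 cols 2-4 z=4 -> covers; best now C (z=1)
  E: rows 2-4 cols 4-5 -> outside (col miss)
Winner: C at z=1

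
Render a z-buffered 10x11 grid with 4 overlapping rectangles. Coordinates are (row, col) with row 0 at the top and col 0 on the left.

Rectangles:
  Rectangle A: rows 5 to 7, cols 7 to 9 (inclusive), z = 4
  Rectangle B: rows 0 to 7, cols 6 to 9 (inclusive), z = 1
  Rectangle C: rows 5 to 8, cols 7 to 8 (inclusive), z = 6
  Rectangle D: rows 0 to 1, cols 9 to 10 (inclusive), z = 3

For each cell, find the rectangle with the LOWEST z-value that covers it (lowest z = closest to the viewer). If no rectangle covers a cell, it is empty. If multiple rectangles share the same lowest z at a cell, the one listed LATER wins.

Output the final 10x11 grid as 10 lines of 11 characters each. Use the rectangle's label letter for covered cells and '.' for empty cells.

......BBBBD
......BBBBD
......BBBB.
......BBBB.
......BBBB.
......BBBB.
......BBBB.
......BBBB.
.......CC..
...........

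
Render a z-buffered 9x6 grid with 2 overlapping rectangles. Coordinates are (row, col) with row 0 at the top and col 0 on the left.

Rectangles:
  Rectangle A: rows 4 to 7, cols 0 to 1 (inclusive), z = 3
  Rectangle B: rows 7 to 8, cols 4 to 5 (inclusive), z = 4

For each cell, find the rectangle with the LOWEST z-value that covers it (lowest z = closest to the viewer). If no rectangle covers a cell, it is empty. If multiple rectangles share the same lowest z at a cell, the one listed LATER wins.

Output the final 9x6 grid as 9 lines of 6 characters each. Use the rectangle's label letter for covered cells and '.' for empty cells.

......
......
......
......
AA....
AA....
AA....
AA..BB
....BB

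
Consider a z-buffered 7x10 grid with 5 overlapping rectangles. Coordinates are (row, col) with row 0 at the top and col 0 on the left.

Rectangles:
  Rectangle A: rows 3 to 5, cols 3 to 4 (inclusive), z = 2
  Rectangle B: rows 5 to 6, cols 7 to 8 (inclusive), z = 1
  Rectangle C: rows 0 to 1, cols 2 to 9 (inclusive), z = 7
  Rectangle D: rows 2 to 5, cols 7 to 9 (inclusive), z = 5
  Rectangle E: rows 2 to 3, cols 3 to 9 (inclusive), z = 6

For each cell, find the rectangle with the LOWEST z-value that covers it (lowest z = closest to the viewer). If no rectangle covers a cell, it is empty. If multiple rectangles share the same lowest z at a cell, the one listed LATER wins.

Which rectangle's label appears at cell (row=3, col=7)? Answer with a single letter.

Answer: D

Derivation:
Check cell (3,7):
  A: rows 3-5 cols 3-4 -> outside (col miss)
  B: rows 5-6 cols 7-8 -> outside (row miss)
  C: rows 0-1 cols 2-9 -> outside (row miss)
  D: rows 2-5 cols 7-9 z=5 -> covers; best now D (z=5)
  E: rows 2-3 cols 3-9 z=6 -> covers; best now D (z=5)
Winner: D at z=5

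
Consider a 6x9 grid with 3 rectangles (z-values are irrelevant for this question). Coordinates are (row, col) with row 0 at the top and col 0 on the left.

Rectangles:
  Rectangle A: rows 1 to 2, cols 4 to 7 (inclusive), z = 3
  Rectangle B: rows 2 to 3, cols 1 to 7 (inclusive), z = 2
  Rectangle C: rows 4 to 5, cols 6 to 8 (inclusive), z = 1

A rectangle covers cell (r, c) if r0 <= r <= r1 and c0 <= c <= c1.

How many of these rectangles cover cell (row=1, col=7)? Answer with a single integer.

Check cell (1,7):
  A: rows 1-2 cols 4-7 -> covers
  B: rows 2-3 cols 1-7 -> outside (row miss)
  C: rows 4-5 cols 6-8 -> outside (row miss)
Count covering = 1

Answer: 1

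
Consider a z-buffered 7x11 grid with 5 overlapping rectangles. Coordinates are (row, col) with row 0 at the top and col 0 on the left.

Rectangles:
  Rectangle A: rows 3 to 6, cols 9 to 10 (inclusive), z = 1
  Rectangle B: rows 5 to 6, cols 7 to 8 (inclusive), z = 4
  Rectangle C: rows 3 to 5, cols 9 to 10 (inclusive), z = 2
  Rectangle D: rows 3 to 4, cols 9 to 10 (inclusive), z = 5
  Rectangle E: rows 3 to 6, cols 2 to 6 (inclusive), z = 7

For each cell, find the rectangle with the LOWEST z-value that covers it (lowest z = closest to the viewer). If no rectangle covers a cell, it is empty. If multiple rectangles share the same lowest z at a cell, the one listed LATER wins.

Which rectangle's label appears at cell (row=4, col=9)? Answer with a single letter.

Answer: A

Derivation:
Check cell (4,9):
  A: rows 3-6 cols 9-10 z=1 -> covers; best now A (z=1)
  B: rows 5-6 cols 7-8 -> outside (row miss)
  C: rows 3-5 cols 9-10 z=2 -> covers; best now A (z=1)
  D: rows 3-4 cols 9-10 z=5 -> covers; best now A (z=1)
  E: rows 3-6 cols 2-6 -> outside (col miss)
Winner: A at z=1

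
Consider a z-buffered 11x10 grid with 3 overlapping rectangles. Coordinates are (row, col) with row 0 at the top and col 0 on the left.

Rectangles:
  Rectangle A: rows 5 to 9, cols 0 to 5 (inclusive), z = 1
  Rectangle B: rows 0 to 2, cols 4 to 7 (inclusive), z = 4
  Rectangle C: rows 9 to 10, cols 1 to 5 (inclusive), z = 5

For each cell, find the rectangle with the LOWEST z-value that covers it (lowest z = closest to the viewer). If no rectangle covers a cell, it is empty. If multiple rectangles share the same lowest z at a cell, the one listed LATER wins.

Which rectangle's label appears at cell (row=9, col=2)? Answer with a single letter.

Check cell (9,2):
  A: rows 5-9 cols 0-5 z=1 -> covers; best now A (z=1)
  B: rows 0-2 cols 4-7 -> outside (row miss)
  C: rows 9-10 cols 1-5 z=5 -> covers; best now A (z=1)
Winner: A at z=1

Answer: A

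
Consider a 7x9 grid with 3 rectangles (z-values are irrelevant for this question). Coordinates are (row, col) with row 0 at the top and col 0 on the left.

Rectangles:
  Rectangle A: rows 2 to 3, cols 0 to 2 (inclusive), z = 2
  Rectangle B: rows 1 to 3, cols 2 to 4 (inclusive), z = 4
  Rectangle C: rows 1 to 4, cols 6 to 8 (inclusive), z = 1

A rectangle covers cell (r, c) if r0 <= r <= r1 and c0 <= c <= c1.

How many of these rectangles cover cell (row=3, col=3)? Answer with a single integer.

Check cell (3,3):
  A: rows 2-3 cols 0-2 -> outside (col miss)
  B: rows 1-3 cols 2-4 -> covers
  C: rows 1-4 cols 6-8 -> outside (col miss)
Count covering = 1

Answer: 1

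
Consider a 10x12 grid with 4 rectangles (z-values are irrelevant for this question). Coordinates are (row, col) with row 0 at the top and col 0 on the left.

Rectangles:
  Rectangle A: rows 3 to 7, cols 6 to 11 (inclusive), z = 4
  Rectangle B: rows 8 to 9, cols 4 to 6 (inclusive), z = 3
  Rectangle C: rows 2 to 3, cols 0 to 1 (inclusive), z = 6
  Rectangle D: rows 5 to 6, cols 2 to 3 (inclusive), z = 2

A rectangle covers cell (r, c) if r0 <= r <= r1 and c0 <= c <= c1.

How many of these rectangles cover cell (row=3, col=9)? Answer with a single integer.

Check cell (3,9):
  A: rows 3-7 cols 6-11 -> covers
  B: rows 8-9 cols 4-6 -> outside (row miss)
  C: rows 2-3 cols 0-1 -> outside (col miss)
  D: rows 5-6 cols 2-3 -> outside (row miss)
Count covering = 1

Answer: 1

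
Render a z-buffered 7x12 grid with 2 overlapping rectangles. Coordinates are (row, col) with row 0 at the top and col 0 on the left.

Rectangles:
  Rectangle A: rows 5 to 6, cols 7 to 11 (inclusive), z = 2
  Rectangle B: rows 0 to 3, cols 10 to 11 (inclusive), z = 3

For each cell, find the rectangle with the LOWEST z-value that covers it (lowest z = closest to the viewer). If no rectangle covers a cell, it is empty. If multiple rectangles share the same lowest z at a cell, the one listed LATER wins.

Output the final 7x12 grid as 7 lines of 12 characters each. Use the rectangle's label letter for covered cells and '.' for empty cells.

..........BB
..........BB
..........BB
..........BB
............
.......AAAAA
.......AAAAA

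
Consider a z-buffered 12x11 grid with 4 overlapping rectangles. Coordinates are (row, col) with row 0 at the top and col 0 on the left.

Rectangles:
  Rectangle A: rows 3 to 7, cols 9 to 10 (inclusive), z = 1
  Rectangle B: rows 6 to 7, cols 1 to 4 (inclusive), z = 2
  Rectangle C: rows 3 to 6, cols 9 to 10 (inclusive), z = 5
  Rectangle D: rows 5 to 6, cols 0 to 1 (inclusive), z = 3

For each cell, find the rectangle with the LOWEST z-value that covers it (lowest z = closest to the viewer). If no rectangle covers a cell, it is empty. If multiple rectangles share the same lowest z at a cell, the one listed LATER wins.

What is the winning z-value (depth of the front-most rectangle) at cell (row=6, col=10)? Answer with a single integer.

Check cell (6,10):
  A: rows 3-7 cols 9-10 z=1 -> covers; best now A (z=1)
  B: rows 6-7 cols 1-4 -> outside (col miss)
  C: rows 3-6 cols 9-10 z=5 -> covers; best now A (z=1)
  D: rows 5-6 cols 0-1 -> outside (col miss)
Winner: A at z=1

Answer: 1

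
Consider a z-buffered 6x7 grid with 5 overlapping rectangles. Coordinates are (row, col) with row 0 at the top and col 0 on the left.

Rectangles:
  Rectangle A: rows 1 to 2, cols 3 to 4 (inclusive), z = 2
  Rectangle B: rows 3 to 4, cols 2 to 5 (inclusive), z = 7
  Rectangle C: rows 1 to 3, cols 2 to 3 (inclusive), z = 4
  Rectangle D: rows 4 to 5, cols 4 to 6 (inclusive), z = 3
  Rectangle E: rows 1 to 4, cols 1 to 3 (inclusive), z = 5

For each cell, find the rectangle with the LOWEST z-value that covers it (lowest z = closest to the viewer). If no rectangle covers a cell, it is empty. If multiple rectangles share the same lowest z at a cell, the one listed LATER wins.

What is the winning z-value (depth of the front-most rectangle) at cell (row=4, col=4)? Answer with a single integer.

Answer: 3

Derivation:
Check cell (4,4):
  A: rows 1-2 cols 3-4 -> outside (row miss)
  B: rows 3-4 cols 2-5 z=7 -> covers; best now B (z=7)
  C: rows 1-3 cols 2-3 -> outside (row miss)
  D: rows 4-5 cols 4-6 z=3 -> covers; best now D (z=3)
  E: rows 1-4 cols 1-3 -> outside (col miss)
Winner: D at z=3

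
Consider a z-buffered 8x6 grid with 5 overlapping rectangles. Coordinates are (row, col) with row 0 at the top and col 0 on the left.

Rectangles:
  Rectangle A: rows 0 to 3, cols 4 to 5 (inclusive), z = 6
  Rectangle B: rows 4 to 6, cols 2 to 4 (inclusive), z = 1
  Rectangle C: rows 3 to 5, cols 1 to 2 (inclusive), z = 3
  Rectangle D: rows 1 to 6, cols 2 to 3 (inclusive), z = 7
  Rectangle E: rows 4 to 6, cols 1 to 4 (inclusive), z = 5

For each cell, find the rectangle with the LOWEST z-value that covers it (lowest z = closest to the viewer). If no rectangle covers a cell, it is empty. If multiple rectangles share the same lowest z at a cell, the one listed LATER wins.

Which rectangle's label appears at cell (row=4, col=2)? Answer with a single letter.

Answer: B

Derivation:
Check cell (4,2):
  A: rows 0-3 cols 4-5 -> outside (row miss)
  B: rows 4-6 cols 2-4 z=1 -> covers; best now B (z=1)
  C: rows 3-5 cols 1-2 z=3 -> covers; best now B (z=1)
  D: rows 1-6 cols 2-3 z=7 -> covers; best now B (z=1)
  E: rows 4-6 cols 1-4 z=5 -> covers; best now B (z=1)
Winner: B at z=1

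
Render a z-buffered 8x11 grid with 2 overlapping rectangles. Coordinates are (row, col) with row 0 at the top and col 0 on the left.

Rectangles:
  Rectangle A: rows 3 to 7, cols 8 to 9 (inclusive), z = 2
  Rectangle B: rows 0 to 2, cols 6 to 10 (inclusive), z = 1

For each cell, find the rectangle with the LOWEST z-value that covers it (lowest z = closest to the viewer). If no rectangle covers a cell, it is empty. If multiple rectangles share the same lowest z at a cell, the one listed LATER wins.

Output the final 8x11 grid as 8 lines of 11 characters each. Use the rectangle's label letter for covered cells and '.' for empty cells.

......BBBBB
......BBBBB
......BBBBB
........AA.
........AA.
........AA.
........AA.
........AA.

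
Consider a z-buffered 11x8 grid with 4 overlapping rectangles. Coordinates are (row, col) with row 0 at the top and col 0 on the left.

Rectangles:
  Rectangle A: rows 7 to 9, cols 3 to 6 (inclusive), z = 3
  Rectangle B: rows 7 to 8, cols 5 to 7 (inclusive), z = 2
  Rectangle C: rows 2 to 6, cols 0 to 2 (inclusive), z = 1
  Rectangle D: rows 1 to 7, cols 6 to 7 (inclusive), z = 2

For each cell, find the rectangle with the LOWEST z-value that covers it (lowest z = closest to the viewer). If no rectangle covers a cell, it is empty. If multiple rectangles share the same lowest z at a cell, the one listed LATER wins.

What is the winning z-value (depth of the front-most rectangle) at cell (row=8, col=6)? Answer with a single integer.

Check cell (8,6):
  A: rows 7-9 cols 3-6 z=3 -> covers; best now A (z=3)
  B: rows 7-8 cols 5-7 z=2 -> covers; best now B (z=2)
  C: rows 2-6 cols 0-2 -> outside (row miss)
  D: rows 1-7 cols 6-7 -> outside (row miss)
Winner: B at z=2

Answer: 2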